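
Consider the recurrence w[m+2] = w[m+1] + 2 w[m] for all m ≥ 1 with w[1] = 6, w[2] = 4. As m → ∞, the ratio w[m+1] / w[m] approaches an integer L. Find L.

The characteristic equation is r^2 - r - 2 = 0, which factors as (r - 2)(r + 1) = 0.
So the roots are 2 and -1. Since |2| > |-1| and the coefficient of 2^m is non-zero, the ratio tends to 2.

2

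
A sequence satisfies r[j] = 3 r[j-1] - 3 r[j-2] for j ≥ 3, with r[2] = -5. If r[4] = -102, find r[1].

8

Let r[1] = x.
r[3] = -15 - 3x
r[4] = -30 - 9x
So -30 - 9x = -102, giving x = 8.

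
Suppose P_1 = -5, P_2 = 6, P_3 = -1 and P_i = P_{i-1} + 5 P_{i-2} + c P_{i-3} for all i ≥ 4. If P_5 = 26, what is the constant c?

2

P_4 = 29 - 5c
P_5 = 24 + c
So 24 + c = 26, giving c = 2.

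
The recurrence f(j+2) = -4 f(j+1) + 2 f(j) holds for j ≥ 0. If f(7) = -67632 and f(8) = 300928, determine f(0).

8

Rearranging, f(j-2) = (f(j) + 4 f(j-1)) / 2.
f(6) = (300928 + 4*(-67632)) / 2 = 30400/2 = 15200
f(5) = (-67632 + 4*15200) / 2 = -6832/2 = -3416
f(4) = (15200 + 4*(-3416)) / 2 = 1536/2 = 768
f(3) = (-3416 + 4*768) / 2 = -344/2 = -172
f(2) = (768 + 4*(-172)) / 2 = 80/2 = 40
f(1) = (-172 + 4*40) / 2 = -12/2 = -6
f(0) = (40 + 4*(-6)) / 2 = 16/2 = 8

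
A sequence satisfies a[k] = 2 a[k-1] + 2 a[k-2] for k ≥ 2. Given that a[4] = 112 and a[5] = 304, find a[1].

4

Rearranging, a[k-2] = (a[k] - 2 a[k-1]) / 2.
a[3] = (304 - 2·112) / 2 = 80/2 = 40
a[2] = (112 - 2·40) / 2 = 32/2 = 16
a[1] = (40 - 2·16) / 2 = 8/2 = 4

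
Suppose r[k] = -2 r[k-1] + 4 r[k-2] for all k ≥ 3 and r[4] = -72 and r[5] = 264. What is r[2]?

Rearranging, r[k-2] = (r[k] + 2 r[k-1]) / 4.
r[3] = (264 + 2(-72)) / 4 = 120/4 = 30
r[2] = (-72 + 2(30)) / 4 = -12/4 = -3

-3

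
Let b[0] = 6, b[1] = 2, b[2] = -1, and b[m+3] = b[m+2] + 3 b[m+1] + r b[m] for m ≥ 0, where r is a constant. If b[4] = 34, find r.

b[3] = 5 + 6r
b[4] = 2 + 8r
So 2 + 8r = 34, giving r = 4.

4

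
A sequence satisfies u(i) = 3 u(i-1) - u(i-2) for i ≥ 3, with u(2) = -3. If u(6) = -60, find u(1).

Let u(1) = x.
u(3) = -9 - x
u(4) = -24 - 3x
u(5) = -63 - 8x
u(6) = -165 - 21x
So -165 - 21x = -60, giving x = -5.

-5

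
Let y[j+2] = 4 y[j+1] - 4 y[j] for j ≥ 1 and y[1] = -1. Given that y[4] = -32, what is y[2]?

-4

Let y[2] = v.
y[3] = 4 + 4v
y[4] = 16 + 12v
So 16 + 12v = -32, giving v = -4.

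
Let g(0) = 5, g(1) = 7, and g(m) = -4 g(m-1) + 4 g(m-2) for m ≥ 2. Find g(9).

g(2) = -4*7 + 4*5 = -8
g(3) = -4*(-8) + 4*7 = 60
g(4) = -4*60 + 4*(-8) = -272
g(5) = -4*(-272) + 4*60 = 1328
g(6) = -4*1328 + 4*(-272) = -6400
g(7) = -4*(-6400) + 4*1328 = 30912
g(8) = -4*30912 + 4*(-6400) = -149248
g(9) = -4*(-149248) + 4*30912 = 720640

720640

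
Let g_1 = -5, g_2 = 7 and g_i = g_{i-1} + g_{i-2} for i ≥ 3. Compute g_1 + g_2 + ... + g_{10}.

g_3 = 7 + (-5) = 2
g_4 = 2 + 7 = 9
g_5 = 9 + 2 = 11
g_6 = 11 + 9 = 20
g_7 = 20 + 11 = 31
g_8 = 31 + 20 = 51
g_9 = 51 + 31 = 82
g_{10} = 82 + 51 = 133
Sum = (-5) + 7 + 2 + 9 + 11 + 20 + 31 + 51 + 82 + 133 = 341

341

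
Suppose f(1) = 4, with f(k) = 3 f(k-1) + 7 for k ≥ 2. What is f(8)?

f(2) = 3*4 + 7 = 19
f(3) = 3*19 + 7 = 64
f(4) = 3*64 + 7 = 199
f(5) = 3*199 + 7 = 604
f(6) = 3*604 + 7 = 1819
f(7) = 3*1819 + 7 = 5464
f(8) = 3*5464 + 7 = 16399

16399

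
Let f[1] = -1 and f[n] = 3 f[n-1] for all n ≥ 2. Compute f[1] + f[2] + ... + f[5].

f[2] = 3*(-1) = -3
f[3] = 3*(-3) = -9
f[4] = 3*(-9) = -27
f[5] = 3*(-27) = -81
Sum = (-1) + (-3) + (-9) + (-27) + (-81) = -121

-121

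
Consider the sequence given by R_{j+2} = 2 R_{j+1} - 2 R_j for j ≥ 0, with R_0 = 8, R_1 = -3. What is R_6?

R_2 = 2·(-3) - 2·8 = -22
R_3 = 2·(-22) - 2·(-3) = -38
R_4 = 2·(-38) - 2·(-22) = -32
R_5 = 2·(-32) - 2·(-38) = 12
R_6 = 2·12 - 2·(-32) = 88

88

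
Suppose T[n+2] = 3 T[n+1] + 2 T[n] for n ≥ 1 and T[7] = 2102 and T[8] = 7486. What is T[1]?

4

Rearranging, T[n-2] = (T[n] - 3 T[n-1]) / 2.
T[6] = (7486 - 3*2102) / 2 = 1180/2 = 590
T[5] = (2102 - 3*590) / 2 = 332/2 = 166
T[4] = (590 - 3*166) / 2 = 92/2 = 46
T[3] = (166 - 3*46) / 2 = 28/2 = 14
T[2] = (46 - 3*14) / 2 = 4/2 = 2
T[1] = (14 - 3*2) / 2 = 8/2 = 4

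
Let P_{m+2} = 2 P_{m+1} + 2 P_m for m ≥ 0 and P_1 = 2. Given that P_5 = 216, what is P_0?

4

Let P_0 = y.
P_2 = 4 + 2y
P_3 = 12 + 4y
P_4 = 32 + 12y
P_5 = 88 + 32y
So 88 + 32y = 216, giving y = 4.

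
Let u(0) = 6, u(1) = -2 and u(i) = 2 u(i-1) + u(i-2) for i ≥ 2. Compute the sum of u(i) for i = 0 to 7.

u(2) = 2*(-2) + 6 = 2
u(3) = 2*2 + (-2) = 2
u(4) = 2*2 + 2 = 6
u(5) = 2*6 + 2 = 14
u(6) = 2*14 + 6 = 34
u(7) = 2*34 + 14 = 82
Sum = 6 + (-2) + 2 + 2 + 6 + 14 + 34 + 82 = 144

144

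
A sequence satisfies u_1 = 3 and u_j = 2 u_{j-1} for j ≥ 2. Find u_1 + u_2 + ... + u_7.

381

u_2 = 2*3 = 6
u_3 = 2*6 = 12
u_4 = 2*12 = 24
u_5 = 2*24 = 48
u_6 = 2*48 = 96
u_7 = 2*96 = 192
Sum = 3 + 6 + 12 + 24 + 48 + 96 + 192 = 381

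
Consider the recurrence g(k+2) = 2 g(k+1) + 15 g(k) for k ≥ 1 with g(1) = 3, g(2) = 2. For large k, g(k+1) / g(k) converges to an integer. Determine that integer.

5

The characteristic equation is r^2 - 2r - 15 = 0, which factors as (r - 5)(r + 3) = 0.
So the roots are 5 and -3. Since |5| > |-3| and the coefficient of 5^k is non-zero, the ratio tends to 5.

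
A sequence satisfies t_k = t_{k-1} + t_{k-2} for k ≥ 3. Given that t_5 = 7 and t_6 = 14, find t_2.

7

Rearranging, t_{k-2} = t_k - t_{k-1}.
t_4 = 14 - 7 = 7
t_3 = 7 - 7 = 0
t_2 = 7 - 0 = 7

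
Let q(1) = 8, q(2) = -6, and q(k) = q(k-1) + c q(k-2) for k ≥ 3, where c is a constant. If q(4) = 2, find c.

4

q(3) = -6 + 8c
q(4) = -6 + 2c
So -6 + 2c = 2, giving c = 4.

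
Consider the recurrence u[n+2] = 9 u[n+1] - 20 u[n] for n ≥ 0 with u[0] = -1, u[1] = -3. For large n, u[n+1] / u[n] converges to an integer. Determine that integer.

The characteristic equation is r^2 - 9r + 20 = 0, which factors as (r - 5)(r - 4) = 0.
So the roots are 5 and 4. Since |5| > |4| and the coefficient of 5^n is non-zero, the ratio tends to 5.

5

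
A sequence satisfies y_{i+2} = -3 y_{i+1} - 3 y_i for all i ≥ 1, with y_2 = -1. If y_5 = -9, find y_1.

Let y_1 = v.
y_3 = 3 - 3v
y_4 = -6 + 9v
y_5 = 9 - 18v
So 9 - 18v = -9, giving v = 1.

1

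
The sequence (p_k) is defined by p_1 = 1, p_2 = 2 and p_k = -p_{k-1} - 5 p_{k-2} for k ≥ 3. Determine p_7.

-167

p_3 = -2 - 5*1 = -7
p_4 = -(-7) - 5*2 = -3
p_5 = -(-3) - 5*(-7) = 38
p_6 = -38 - 5*(-3) = -23
p_7 = -(-23) - 5*38 = -167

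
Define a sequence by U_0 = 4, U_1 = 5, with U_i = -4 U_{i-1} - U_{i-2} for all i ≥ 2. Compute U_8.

-65964

U_2 = -4(5) - 4 = -24
U_3 = -4(-24) - 5 = 91
U_4 = -4(91) - (-24) = -340
U_5 = -4(-340) - 91 = 1269
U_6 = -4(1269) - (-340) = -4736
U_7 = -4(-4736) - 1269 = 17675
U_8 = -4(17675) - (-4736) = -65964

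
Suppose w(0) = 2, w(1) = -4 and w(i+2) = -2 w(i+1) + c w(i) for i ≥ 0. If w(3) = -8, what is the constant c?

-1

w(2) = 8 + 2c
w(3) = -16 - 8c
So -16 - 8c = -8, giving c = -1.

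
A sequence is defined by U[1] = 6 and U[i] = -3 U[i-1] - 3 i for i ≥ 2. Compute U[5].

U[2] = -3*6 - 6 = -24
U[3] = -3*(-24) - 9 = 63
U[4] = -3*63 - 12 = -201
U[5] = -3*(-201) - 15 = 588

588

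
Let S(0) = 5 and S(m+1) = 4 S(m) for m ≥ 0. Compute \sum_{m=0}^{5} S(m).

S(1) = 4(5) = 20
S(2) = 4(20) = 80
S(3) = 4(80) = 320
S(4) = 4(320) = 1280
S(5) = 4(1280) = 5120
Sum = 5 + 20 + 80 + 320 + 1280 + 5120 = 6825

6825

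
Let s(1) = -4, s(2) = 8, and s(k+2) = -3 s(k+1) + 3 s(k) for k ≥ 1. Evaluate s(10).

394308

s(3) = -3·8 + 3·(-4) = -36
s(4) = -3·(-36) + 3·8 = 132
s(5) = -3·132 + 3·(-36) = -504
s(6) = -3·(-504) + 3·132 = 1908
s(7) = -3·1908 + 3·(-504) = -7236
s(8) = -3·(-7236) + 3·1908 = 27432
s(9) = -3·27432 + 3·(-7236) = -104004
s(10) = -3·(-104004) + 3·27432 = 394308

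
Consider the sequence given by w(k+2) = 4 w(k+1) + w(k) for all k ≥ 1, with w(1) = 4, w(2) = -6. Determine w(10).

w(3) = 4·(-6) + 4 = -20
w(4) = 4·(-20) + (-6) = -86
w(5) = 4·(-86) + (-20) = -364
w(6) = 4·(-364) + (-86) = -1542
w(7) = 4·(-1542) + (-364) = -6532
w(8) = 4·(-6532) + (-1542) = -27670
w(9) = 4·(-27670) + (-6532) = -117212
w(10) = 4·(-117212) + (-27670) = -496518

-496518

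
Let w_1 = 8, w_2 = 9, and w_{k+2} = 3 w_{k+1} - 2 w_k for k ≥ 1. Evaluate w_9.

263

w_3 = 3(9) - 2(8) = 11
w_4 = 3(11) - 2(9) = 15
w_5 = 3(15) - 2(11) = 23
w_6 = 3(23) - 2(15) = 39
w_7 = 3(39) - 2(23) = 71
w_8 = 3(71) - 2(39) = 135
w_9 = 3(135) - 2(71) = 263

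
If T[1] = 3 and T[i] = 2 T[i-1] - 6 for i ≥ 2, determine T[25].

The fixed point is -6/(1 - 2) = 6, so T[i] - 6 = 2(T[i-1] - 6).
Hence T[i] = -3·2^{i-1} + 6.
T[25] = -3·2^{24} + 6 = -3·16777216 + 6 = -50331642.

-50331642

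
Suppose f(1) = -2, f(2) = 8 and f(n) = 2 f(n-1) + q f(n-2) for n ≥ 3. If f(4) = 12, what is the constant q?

-5

f(3) = 16 - 2q
f(4) = 32 + 4q
So 32 + 4q = 12, giving q = -5.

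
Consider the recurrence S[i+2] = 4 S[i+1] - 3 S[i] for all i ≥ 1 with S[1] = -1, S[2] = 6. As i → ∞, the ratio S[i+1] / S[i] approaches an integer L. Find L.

3

The characteristic equation is r^2 - 4r + 3 = 0, which factors as (r - 3)(r - 1) = 0.
So the roots are 3 and 1. Since |3| > |1| and the coefficient of 3^i is non-zero, the ratio tends to 3.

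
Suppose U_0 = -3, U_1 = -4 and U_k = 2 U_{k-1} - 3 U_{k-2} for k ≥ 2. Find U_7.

-142

U_2 = 2*(-4) - 3*(-3) = 1
U_3 = 2*1 - 3*(-4) = 14
U_4 = 2*14 - 3*1 = 25
U_5 = 2*25 - 3*14 = 8
U_6 = 2*8 - 3*25 = -59
U_7 = 2*(-59) - 3*8 = -142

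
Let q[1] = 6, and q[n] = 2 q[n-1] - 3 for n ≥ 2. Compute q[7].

195

q[2] = 2*6 - 3 = 9
q[3] = 2*9 - 3 = 15
q[4] = 2*15 - 3 = 27
q[5] = 2*27 - 3 = 51
q[6] = 2*51 - 3 = 99
q[7] = 2*99 - 3 = 195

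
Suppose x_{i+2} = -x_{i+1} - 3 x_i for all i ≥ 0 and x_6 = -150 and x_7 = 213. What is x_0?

2

Rearranging, x_{i-2} = (x_i + x_{i-1}) / -3.
x_5 = (213 + (-150)) / -3 = 63/-3 = -21
x_4 = (-150 + (-21)) / -3 = -171/-3 = 57
x_3 = (-21 + 57) / -3 = 36/-3 = -12
x_2 = (57 + (-12)) / -3 = 45/-3 = -15
x_1 = (-12 + (-15)) / -3 = -27/-3 = 9
x_0 = (-15 + 9) / -3 = -6/-3 = 2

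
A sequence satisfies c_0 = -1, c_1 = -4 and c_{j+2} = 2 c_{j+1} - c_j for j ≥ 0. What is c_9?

-28

c_2 = 2(-4) - (-1) = -7
c_3 = 2(-7) - (-4) = -10
c_4 = 2(-10) - (-7) = -13
c_5 = 2(-13) - (-10) = -16
c_6 = 2(-16) - (-13) = -19
c_7 = 2(-19) - (-16) = -22
c_8 = 2(-22) - (-19) = -25
c_9 = 2(-25) - (-22) = -28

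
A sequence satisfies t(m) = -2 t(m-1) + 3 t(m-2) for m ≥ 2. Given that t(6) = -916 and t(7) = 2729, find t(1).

-1

Rearranging, t(m-2) = (t(m) + 2 t(m-1)) / 3.
t(5) = (2729 + 2·(-916)) / 3 = 897/3 = 299
t(4) = (-916 + 2·299) / 3 = -318/3 = -106
t(3) = (299 + 2·(-106)) / 3 = 87/3 = 29
t(2) = (-106 + 2·29) / 3 = -48/3 = -16
t(1) = (29 + 2·(-16)) / 3 = -3/3 = -1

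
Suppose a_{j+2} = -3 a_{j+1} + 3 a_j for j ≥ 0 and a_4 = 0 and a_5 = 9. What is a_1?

Rearranging, a_{j-2} = (a_j + 3 a_{j-1}) / 3.
a_3 = (9 + 3*0) / 3 = 9/3 = 3
a_2 = (0 + 3*3) / 3 = 9/3 = 3
a_1 = (3 + 3*3) / 3 = 12/3 = 4

4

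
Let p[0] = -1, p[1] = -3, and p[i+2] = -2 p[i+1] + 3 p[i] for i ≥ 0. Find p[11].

p[2] = -2(-3) + 3(-1) = 3
p[3] = -2(3) + 3(-3) = -15
p[4] = -2(-15) + 3(3) = 39
p[5] = -2(39) + 3(-15) = -123
p[6] = -2(-123) + 3(39) = 363
p[7] = -2(363) + 3(-123) = -1095
p[8] = -2(-1095) + 3(363) = 3279
p[9] = -2(3279) + 3(-1095) = -9843
p[10] = -2(-9843) + 3(3279) = 29523
p[11] = -2(29523) + 3(-9843) = -88575

-88575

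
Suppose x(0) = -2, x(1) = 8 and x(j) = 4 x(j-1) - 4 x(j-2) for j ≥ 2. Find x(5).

x(2) = 4(8) - 4(-2) = 40
x(3) = 4(40) - 4(8) = 128
x(4) = 4(128) - 4(40) = 352
x(5) = 4(352) - 4(128) = 896

896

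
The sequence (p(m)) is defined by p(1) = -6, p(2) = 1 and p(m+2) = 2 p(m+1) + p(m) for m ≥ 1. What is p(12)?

p(3) = 2(1) + (-6) = -4
p(4) = 2(-4) + 1 = -7
p(5) = 2(-7) + (-4) = -18
p(6) = 2(-18) + (-7) = -43
p(7) = 2(-43) + (-18) = -104
p(8) = 2(-104) + (-43) = -251
p(9) = 2(-251) + (-104) = -606
p(10) = 2(-606) + (-251) = -1463
p(11) = 2(-1463) + (-606) = -3532
p(12) = 2(-3532) + (-1463) = -8527

-8527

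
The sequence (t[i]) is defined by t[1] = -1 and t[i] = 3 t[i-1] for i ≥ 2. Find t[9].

-6561

t[2] = 3·(-1) = -3
t[3] = 3·(-3) = -9
t[4] = 3·(-9) = -27
t[5] = 3·(-27) = -81
t[6] = 3·(-81) = -243
t[7] = 3·(-243) = -729
t[8] = 3·(-729) = -2187
t[9] = 3·(-2187) = -6561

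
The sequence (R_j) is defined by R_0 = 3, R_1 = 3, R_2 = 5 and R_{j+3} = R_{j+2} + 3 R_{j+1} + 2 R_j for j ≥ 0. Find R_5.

111

R_3 = 5 + 3·3 + 2·3 = 20
R_4 = 20 + 3·5 + 2·3 = 41
R_5 = 41 + 3·20 + 2·5 = 111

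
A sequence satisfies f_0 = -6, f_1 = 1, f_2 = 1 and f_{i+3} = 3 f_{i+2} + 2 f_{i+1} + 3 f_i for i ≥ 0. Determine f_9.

f_3 = 3·1 + 2·1 + 3·(-6) = -13
f_4 = 3·(-13) + 2·1 + 3·1 = -34
f_5 = 3·(-34) + 2·(-13) + 3·1 = -125
f_6 = 3·(-125) + 2·(-34) + 3·(-13) = -482
f_7 = 3·(-482) + 2·(-125) + 3·(-34) = -1798
f_8 = 3·(-1798) + 2·(-482) + 3·(-125) = -6733
f_9 = 3·(-6733) + 2·(-1798) + 3·(-482) = -25241

-25241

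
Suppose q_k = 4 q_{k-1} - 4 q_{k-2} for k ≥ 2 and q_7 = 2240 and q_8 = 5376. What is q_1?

Rearranging, q_{k-2} = (q_k - 4 q_{k-1}) / -4.
q_6 = (5376 - 4*2240) / -4 = -3584/-4 = 896
q_5 = (2240 - 4*896) / -4 = -1344/-4 = 336
q_4 = (896 - 4*336) / -4 = -448/-4 = 112
q_3 = (336 - 4*112) / -4 = -112/-4 = 28
q_2 = (112 - 4*28) / -4 = 0/-4 = 0
q_1 = (28 - 4*0) / -4 = 28/-4 = -7

-7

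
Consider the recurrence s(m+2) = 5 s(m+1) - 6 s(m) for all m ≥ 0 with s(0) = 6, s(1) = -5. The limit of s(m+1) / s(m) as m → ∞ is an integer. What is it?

3

The characteristic equation is r^2 - 5r + 6 = 0, which factors as (r - 3)(r - 2) = 0.
So the roots are 3 and 2. Since |3| > |2| and the coefficient of 3^m is non-zero, the ratio tends to 3.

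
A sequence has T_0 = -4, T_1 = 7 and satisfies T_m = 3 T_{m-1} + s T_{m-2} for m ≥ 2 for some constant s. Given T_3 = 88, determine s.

-5

T_2 = 21 - 4s
T_3 = 63 - 5s
So 63 - 5s = 88, giving s = -5.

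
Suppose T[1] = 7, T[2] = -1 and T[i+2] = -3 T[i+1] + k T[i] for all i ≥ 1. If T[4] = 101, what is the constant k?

T[3] = 3 + 7k
T[4] = -9 - 22k
So -9 - 22k = 101, giving k = -5.

-5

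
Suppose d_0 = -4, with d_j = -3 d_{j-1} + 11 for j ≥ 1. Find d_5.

1643

d_1 = -3(-4) + 11 = 23
d_2 = -3(23) + 11 = -58
d_3 = -3(-58) + 11 = 185
d_4 = -3(185) + 11 = -544
d_5 = -3(-544) + 11 = 1643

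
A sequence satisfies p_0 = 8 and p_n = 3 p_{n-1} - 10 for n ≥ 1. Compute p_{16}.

The fixed point is -10/(1 - 3) = 5, so p_n - 5 = 3(p_{n-1} - 5).
Hence p_n = 3·3^n + 5.
p_{16} = 3·3^{16} + 5 = 3·43046721 + 5 = 129140168.

129140168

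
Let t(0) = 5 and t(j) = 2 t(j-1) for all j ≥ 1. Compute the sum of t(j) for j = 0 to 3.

75

t(1) = 2(5) = 10
t(2) = 2(10) = 20
t(3) = 2(20) = 40
Sum = 5 + 10 + 20 + 40 = 75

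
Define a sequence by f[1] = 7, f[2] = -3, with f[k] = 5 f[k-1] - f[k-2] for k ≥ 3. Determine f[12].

-29736922

f[3] = 5·(-3) - 7 = -22
f[4] = 5·(-22) - (-3) = -107
f[5] = 5·(-107) - (-22) = -513
f[6] = 5·(-513) - (-107) = -2458
f[7] = 5·(-2458) - (-513) = -11777
f[8] = 5·(-11777) - (-2458) = -56427
f[9] = 5·(-56427) - (-11777) = -270358
f[10] = 5·(-270358) - (-56427) = -1295363
f[11] = 5·(-1295363) - (-270358) = -6206457
f[12] = 5·(-6206457) - (-1295363) = -29736922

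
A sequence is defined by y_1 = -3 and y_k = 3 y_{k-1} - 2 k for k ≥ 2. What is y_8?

-12019

y_2 = 3·(-3) - 4 = -13
y_3 = 3·(-13) - 6 = -45
y_4 = 3·(-45) - 8 = -143
y_5 = 3·(-143) - 10 = -439
y_6 = 3·(-439) - 12 = -1329
y_7 = 3·(-1329) - 14 = -4001
y_8 = 3·(-4001) - 16 = -12019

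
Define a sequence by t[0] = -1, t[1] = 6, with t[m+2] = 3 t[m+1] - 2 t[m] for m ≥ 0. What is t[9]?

3576

t[2] = 3*6 - 2*(-1) = 20
t[3] = 3*20 - 2*6 = 48
t[4] = 3*48 - 2*20 = 104
t[5] = 3*104 - 2*48 = 216
t[6] = 3*216 - 2*104 = 440
t[7] = 3*440 - 2*216 = 888
t[8] = 3*888 - 2*440 = 1784
t[9] = 3*1784 - 2*888 = 3576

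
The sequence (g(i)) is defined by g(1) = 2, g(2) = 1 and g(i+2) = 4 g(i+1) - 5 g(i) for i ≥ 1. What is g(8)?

-469

g(3) = 4·1 - 5·2 = -6
g(4) = 4·(-6) - 5·1 = -29
g(5) = 4·(-29) - 5·(-6) = -86
g(6) = 4·(-86) - 5·(-29) = -199
g(7) = 4·(-199) - 5·(-86) = -366
g(8) = 4·(-366) - 5·(-199) = -469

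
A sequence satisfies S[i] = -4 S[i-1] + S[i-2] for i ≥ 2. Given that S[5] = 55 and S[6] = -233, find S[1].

-1

Rearranging, S[i-2] = S[i] + 4 S[i-1].
S[4] = -233 + 4·55 = -13
S[3] = 55 + 4·(-13) = 3
S[2] = -13 + 4·3 = -1
S[1] = 3 + 4·(-1) = -1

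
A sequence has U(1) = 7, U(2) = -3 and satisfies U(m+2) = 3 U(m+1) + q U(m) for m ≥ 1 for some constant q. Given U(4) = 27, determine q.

U(3) = -9 + 7q
U(4) = -27 + 18q
So -27 + 18q = 27, giving q = 3.

3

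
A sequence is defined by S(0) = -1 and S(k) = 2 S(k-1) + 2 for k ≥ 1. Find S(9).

S(1) = 2(-1) + 2 = 0
S(2) = 2(0) + 2 = 2
S(3) = 2(2) + 2 = 6
S(4) = 2(6) + 2 = 14
S(5) = 2(14) + 2 = 30
S(6) = 2(30) + 2 = 62
S(7) = 2(62) + 2 = 126
S(8) = 2(126) + 2 = 254
S(9) = 2(254) + 2 = 510

510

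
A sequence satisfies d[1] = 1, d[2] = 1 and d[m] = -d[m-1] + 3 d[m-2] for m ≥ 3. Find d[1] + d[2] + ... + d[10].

d[3] = -1 + 3*1 = 2
d[4] = -2 + 3*1 = 1
d[5] = -1 + 3*2 = 5
d[6] = -5 + 3*1 = -2
d[7] = -(-2) + 3*5 = 17
d[8] = -17 + 3*(-2) = -23
d[9] = -(-23) + 3*17 = 74
d[10] = -74 + 3*(-23) = -143
Sum = 1 + 1 + 2 + 1 + 5 + (-2) + 17 + (-23) + 74 + (-143) = -67

-67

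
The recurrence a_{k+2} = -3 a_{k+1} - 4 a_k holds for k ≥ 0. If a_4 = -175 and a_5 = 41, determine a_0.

8

Rearranging, a_{k-2} = (a_k + 3 a_{k-1}) / -4.
a_3 = (41 + 3·(-175)) / -4 = -484/-4 = 121
a_2 = (-175 + 3·121) / -4 = 188/-4 = -47
a_1 = (121 + 3·(-47)) / -4 = -20/-4 = 5
a_0 = (-47 + 3·5) / -4 = -32/-4 = 8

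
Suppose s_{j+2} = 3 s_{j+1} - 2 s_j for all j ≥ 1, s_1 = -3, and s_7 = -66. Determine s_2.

Let s_2 = x.
s_3 = 6 + 3x
s_4 = 18 + 7x
s_5 = 42 + 15x
s_6 = 90 + 31x
s_7 = 186 + 63x
So 186 + 63x = -66, giving x = -4.

-4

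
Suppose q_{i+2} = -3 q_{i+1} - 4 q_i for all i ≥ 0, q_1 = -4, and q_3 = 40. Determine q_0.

Let q_0 = z.
q_2 = 12 - 4z
q_3 = -20 + 12z
So -20 + 12z = 40, giving z = 5.

5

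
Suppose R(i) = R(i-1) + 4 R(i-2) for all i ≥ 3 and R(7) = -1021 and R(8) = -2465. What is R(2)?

-5

Rearranging, R(i-2) = (R(i) - R(i-1)) / 4.
R(6) = (-2465 - (-1021)) / 4 = -1444/4 = -361
R(5) = (-1021 - (-361)) / 4 = -660/4 = -165
R(4) = (-361 - (-165)) / 4 = -196/4 = -49
R(3) = (-165 - (-49)) / 4 = -116/4 = -29
R(2) = (-49 - (-29)) / 4 = -20/4 = -5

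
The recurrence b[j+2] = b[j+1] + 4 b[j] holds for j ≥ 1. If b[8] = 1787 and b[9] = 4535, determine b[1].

Rearranging, b[j-2] = (b[j] - b[j-1]) / 4.
b[7] = (4535 - 1787) / 4 = 2748/4 = 687
b[6] = (1787 - 687) / 4 = 1100/4 = 275
b[5] = (687 - 275) / 4 = 412/4 = 103
b[4] = (275 - 103) / 4 = 172/4 = 43
b[3] = (103 - 43) / 4 = 60/4 = 15
b[2] = (43 - 15) / 4 = 28/4 = 7
b[1] = (15 - 7) / 4 = 8/4 = 2

2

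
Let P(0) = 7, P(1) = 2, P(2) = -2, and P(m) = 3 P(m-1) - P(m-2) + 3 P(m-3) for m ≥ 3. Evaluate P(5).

P(3) = 3(-2) - 2 + 3(7) = 13
P(4) = 3(13) - (-2) + 3(2) = 47
P(5) = 3(47) - 13 + 3(-2) = 122

122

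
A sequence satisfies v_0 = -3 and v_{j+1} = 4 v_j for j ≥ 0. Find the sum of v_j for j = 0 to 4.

-1023

v_1 = 4*(-3) = -12
v_2 = 4*(-12) = -48
v_3 = 4*(-48) = -192
v_4 = 4*(-192) = -768
Sum = (-3) + (-12) + (-48) + (-192) + (-768) = -1023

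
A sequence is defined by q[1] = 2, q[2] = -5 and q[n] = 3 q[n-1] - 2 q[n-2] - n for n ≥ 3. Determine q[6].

q[3] = 3*(-5) - 2*2 - 3 = -22
q[4] = 3*(-22) - 2*(-5) - 4 = -60
q[5] = 3*(-60) - 2*(-22) - 5 = -141
q[6] = 3*(-141) - 2*(-60) - 6 = -309

-309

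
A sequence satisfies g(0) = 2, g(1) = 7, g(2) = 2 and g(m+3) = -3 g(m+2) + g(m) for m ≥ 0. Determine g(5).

-55

g(3) = -3*2 + 2 = -4
g(4) = -3*(-4) + 7 = 19
g(5) = -3*19 + 2 = -55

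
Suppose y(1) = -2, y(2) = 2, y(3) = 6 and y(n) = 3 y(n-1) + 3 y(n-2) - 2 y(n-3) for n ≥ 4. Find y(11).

y(4) = 3·6 + 3·2 - 2·(-2) = 28
y(5) = 3·28 + 3·6 - 2·2 = 98
y(6) = 3·98 + 3·28 - 2·6 = 366
y(7) = 3·366 + 3·98 - 2·28 = 1336
y(8) = 3·1336 + 3·366 - 2·98 = 4910
y(9) = 3·4910 + 3·1336 - 2·366 = 18006
y(10) = 3·18006 + 3·4910 - 2·1336 = 66076
y(11) = 3·66076 + 3·18006 - 2·4910 = 242426

242426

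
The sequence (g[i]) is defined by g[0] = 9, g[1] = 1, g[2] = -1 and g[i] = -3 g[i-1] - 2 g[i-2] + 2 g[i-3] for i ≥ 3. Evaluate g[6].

-213

g[3] = -3·(-1) - 2·1 + 2·9 = 19
g[4] = -3·19 - 2·(-1) + 2·1 = -53
g[5] = -3·(-53) - 2·19 + 2·(-1) = 119
g[6] = -3·119 - 2·(-53) + 2·19 = -213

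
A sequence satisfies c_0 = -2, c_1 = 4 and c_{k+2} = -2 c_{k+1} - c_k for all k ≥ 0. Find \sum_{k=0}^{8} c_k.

-10

c_2 = -2*4 - (-2) = -6
c_3 = -2*(-6) - 4 = 8
c_4 = -2*8 - (-6) = -10
c_5 = -2*(-10) - 8 = 12
c_6 = -2*12 - (-10) = -14
c_7 = -2*(-14) - 12 = 16
c_8 = -2*16 - (-14) = -18
Sum = (-2) + 4 + (-6) + 8 + (-10) + 12 + (-14) + 16 + (-18) = -10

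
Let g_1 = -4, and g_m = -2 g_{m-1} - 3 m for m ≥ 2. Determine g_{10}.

g_2 = -2(-4) - 6 = 2
g_3 = -2(2) - 9 = -13
g_4 = -2(-13) - 12 = 14
g_5 = -2(14) - 15 = -43
g_6 = -2(-43) - 18 = 68
g_7 = -2(68) - 21 = -157
g_8 = -2(-157) - 24 = 290
g_9 = -2(290) - 27 = -607
g_{10} = -2(-607) - 30 = 1184

1184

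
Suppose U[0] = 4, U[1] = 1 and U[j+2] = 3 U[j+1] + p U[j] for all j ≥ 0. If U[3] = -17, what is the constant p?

-2

U[2] = 3 + 4p
U[3] = 9 + 13p
So 9 + 13p = -17, giving p = -2.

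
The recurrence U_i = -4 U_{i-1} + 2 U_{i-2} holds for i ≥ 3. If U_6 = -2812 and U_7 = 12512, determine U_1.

2

Rearranging, U_{i-2} = (U_i + 4 U_{i-1}) / 2.
U_5 = (12512 + 4·(-2812)) / 2 = 1264/2 = 632
U_4 = (-2812 + 4·632) / 2 = -284/2 = -142
U_3 = (632 + 4·(-142)) / 2 = 64/2 = 32
U_2 = (-142 + 4·32) / 2 = -14/2 = -7
U_1 = (32 + 4·(-7)) / 2 = 4/2 = 2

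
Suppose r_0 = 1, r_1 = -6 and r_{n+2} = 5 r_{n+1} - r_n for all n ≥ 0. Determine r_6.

r_2 = 5*(-6) - 1 = -31
r_3 = 5*(-31) - (-6) = -149
r_4 = 5*(-149) - (-31) = -714
r_5 = 5*(-714) - (-149) = -3421
r_6 = 5*(-3421) - (-714) = -16391

-16391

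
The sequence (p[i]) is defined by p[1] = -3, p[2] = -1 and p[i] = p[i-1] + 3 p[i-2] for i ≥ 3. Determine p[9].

-1090

p[3] = (-1) + 3(-3) = -10
p[4] = (-10) + 3(-1) = -13
p[5] = (-13) + 3(-10) = -43
p[6] = (-43) + 3(-13) = -82
p[7] = (-82) + 3(-43) = -211
p[8] = (-211) + 3(-82) = -457
p[9] = (-457) + 3(-211) = -1090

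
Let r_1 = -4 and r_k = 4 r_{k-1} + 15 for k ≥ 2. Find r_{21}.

1099511627771

The fixed point is 15/(1 - 4) = -5, so r_k + 5 = 4(r_{k-1} + 5).
Hence r_k = 1·4^{k-1} - 5.
r_{21} = 1·4^{20} - 5 = 1·1099511627776 - 5 = 1099511627771.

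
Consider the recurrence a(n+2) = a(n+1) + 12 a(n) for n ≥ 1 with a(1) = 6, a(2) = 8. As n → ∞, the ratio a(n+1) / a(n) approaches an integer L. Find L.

The characteristic equation is r^2 - r - 12 = 0, which factors as (r - 4)(r + 3) = 0.
So the roots are 4 and -3. Since |4| > |-3| and the coefficient of 4^n is non-zero, the ratio tends to 4.

4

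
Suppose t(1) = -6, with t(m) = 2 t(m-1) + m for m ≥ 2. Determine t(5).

-55

t(2) = 2*(-6) + 2 = -10
t(3) = 2*(-10) + 3 = -17
t(4) = 2*(-17) + 4 = -30
t(5) = 2*(-30) + 5 = -55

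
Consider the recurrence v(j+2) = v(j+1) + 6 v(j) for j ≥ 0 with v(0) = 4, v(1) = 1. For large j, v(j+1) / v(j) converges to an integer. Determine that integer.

The characteristic equation is r^2 - r - 6 = 0, which factors as (r - 3)(r + 2) = 0.
So the roots are 3 and -2. Since |3| > |-2| and the coefficient of 3^j is non-zero, the ratio tends to 3.

3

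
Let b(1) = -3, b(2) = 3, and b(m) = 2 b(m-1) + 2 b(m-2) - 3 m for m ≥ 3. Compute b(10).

-13188

b(3) = 2(3) + 2(-3) - 9 = -9
b(4) = 2(-9) + 2(3) - 12 = -24
b(5) = 2(-24) + 2(-9) - 15 = -81
b(6) = 2(-81) + 2(-24) - 18 = -228
b(7) = 2(-228) + 2(-81) - 21 = -639
b(8) = 2(-639) + 2(-228) - 24 = -1758
b(9) = 2(-1758) + 2(-639) - 27 = -4821
b(10) = 2(-4821) + 2(-1758) - 30 = -13188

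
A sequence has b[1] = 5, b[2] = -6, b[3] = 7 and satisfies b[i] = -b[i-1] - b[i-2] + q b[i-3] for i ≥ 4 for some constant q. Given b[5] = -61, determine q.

b[4] = -1 + 5q
b[5] = -6 - 11q
So -6 - 11q = -61, giving q = 5.

5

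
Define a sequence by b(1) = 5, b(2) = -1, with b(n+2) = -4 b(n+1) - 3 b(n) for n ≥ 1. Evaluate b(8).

4367

b(3) = -4·(-1) - 3·5 = -11
b(4) = -4·(-11) - 3·(-1) = 47
b(5) = -4·47 - 3·(-11) = -155
b(6) = -4·(-155) - 3·47 = 479
b(7) = -4·479 - 3·(-155) = -1451
b(8) = -4·(-1451) - 3·479 = 4367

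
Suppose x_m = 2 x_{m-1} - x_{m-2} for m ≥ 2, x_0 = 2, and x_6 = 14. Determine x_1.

Let x_1 = w.
x_2 = -2 + 2w
x_3 = -4 + 3w
x_4 = -6 + 4w
x_5 = -8 + 5w
x_6 = -10 + 6w
So -10 + 6w = 14, giving w = 4.

4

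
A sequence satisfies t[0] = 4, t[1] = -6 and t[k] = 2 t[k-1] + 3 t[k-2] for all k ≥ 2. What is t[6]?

t[2] = 2*(-6) + 3*4 = 0
t[3] = 2*0 + 3*(-6) = -18
t[4] = 2*(-18) + 3*0 = -36
t[5] = 2*(-36) + 3*(-18) = -126
t[6] = 2*(-126) + 3*(-36) = -360

-360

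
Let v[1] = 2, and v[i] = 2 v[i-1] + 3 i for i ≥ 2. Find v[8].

1378

v[2] = 2(2) + 6 = 10
v[3] = 2(10) + 9 = 29
v[4] = 2(29) + 12 = 70
v[5] = 2(70) + 15 = 155
v[6] = 2(155) + 18 = 328
v[7] = 2(328) + 21 = 677
v[8] = 2(677) + 24 = 1378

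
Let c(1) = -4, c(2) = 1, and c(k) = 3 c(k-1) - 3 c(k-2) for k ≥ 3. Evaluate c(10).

-1134

c(3) = 3(1) - 3(-4) = 15
c(4) = 3(15) - 3(1) = 42
c(5) = 3(42) - 3(15) = 81
c(6) = 3(81) - 3(42) = 117
c(7) = 3(117) - 3(81) = 108
c(8) = 3(108) - 3(117) = -27
c(9) = 3(-27) - 3(108) = -405
c(10) = 3(-405) - 3(-27) = -1134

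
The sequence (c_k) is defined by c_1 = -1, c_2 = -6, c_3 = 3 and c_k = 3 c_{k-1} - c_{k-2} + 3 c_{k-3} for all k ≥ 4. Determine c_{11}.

11811

c_4 = 3*3 - (-6) + 3*(-1) = 12
c_5 = 3*12 - 3 + 3*(-6) = 15
c_6 = 3*15 - 12 + 3*3 = 42
c_7 = 3*42 - 15 + 3*12 = 147
c_8 = 3*147 - 42 + 3*15 = 444
c_9 = 3*444 - 147 + 3*42 = 1311
c_{10} = 3*1311 - 444 + 3*147 = 3930
c_{11} = 3*3930 - 1311 + 3*444 = 11811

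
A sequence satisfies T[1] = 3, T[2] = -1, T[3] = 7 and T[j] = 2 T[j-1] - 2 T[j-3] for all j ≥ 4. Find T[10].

T[4] = 2(7) - 2(3) = 8
T[5] = 2(8) - 2(-1) = 18
T[6] = 2(18) - 2(7) = 22
T[7] = 2(22) - 2(8) = 28
T[8] = 2(28) - 2(18) = 20
T[9] = 2(20) - 2(22) = -4
T[10] = 2(-4) - 2(28) = -64

-64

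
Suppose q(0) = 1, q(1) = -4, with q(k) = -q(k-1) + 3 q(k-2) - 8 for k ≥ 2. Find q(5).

-73

q(2) = -(-4) + 3*1 - 8 = -1
q(3) = -(-1) + 3*(-4) - 8 = -19
q(4) = -(-19) + 3*(-1) - 8 = 8
q(5) = -8 + 3*(-19) - 8 = -73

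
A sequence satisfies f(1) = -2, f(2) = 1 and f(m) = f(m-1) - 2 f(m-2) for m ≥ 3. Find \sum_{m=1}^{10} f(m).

f(3) = 1 - 2(-2) = 5
f(4) = 5 - 2(1) = 3
f(5) = 3 - 2(5) = -7
f(6) = (-7) - 2(3) = -13
f(7) = (-13) - 2(-7) = 1
f(8) = 1 - 2(-13) = 27
f(9) = 27 - 2(1) = 25
f(10) = 25 - 2(27) = -29
Sum = (-2) + 1 + 5 + 3 + (-7) + (-13) + 1 + 27 + 25 + (-29) = 11

11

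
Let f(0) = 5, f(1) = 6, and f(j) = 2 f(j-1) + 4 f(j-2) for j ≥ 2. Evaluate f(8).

f(2) = 2·6 + 4·5 = 32
f(3) = 2·32 + 4·6 = 88
f(4) = 2·88 + 4·32 = 304
f(5) = 2·304 + 4·88 = 960
f(6) = 2·960 + 4·304 = 3136
f(7) = 2·3136 + 4·960 = 10112
f(8) = 2·10112 + 4·3136 = 32768

32768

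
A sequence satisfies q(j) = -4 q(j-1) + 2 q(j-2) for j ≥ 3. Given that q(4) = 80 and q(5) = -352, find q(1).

Rearranging, q(j-2) = (q(j) + 4 q(j-1)) / 2.
q(3) = (-352 + 4*80) / 2 = -32/2 = -16
q(2) = (80 + 4*(-16)) / 2 = 16/2 = 8
q(1) = (-16 + 4*8) / 2 = 16/2 = 8

8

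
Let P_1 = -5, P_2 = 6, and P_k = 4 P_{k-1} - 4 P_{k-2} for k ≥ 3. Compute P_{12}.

P_3 = 4·6 - 4·(-5) = 44
P_4 = 4·44 - 4·6 = 152
P_5 = 4·152 - 4·44 = 432
P_6 = 4·432 - 4·152 = 1120
P_7 = 4·1120 - 4·432 = 2752
P_8 = 4·2752 - 4·1120 = 6528
P_9 = 4·6528 - 4·2752 = 15104
P_{10} = 4·15104 - 4·6528 = 34304
P_{11} = 4·34304 - 4·15104 = 76800
P_{12} = 4·76800 - 4·34304 = 169984

169984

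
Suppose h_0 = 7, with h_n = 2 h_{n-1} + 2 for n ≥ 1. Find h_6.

574

h_1 = 2(7) + 2 = 16
h_2 = 2(16) + 2 = 34
h_3 = 2(34) + 2 = 70
h_4 = 2(70) + 2 = 142
h_5 = 2(142) + 2 = 286
h_6 = 2(286) + 2 = 574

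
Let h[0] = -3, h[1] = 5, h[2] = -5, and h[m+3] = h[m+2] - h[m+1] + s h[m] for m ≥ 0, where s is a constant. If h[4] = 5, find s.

h[3] = -10 - 3s
h[4] = -5 + 2s
So -5 + 2s = 5, giving s = 5.

5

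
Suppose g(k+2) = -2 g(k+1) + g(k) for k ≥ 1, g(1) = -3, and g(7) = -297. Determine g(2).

Let g(2) = w.
g(3) = -3 - 2w
g(4) = 6 + 5w
g(5) = -15 - 12w
g(6) = 36 + 29w
g(7) = -87 - 70w
So -87 - 70w = -297, giving w = 3.

3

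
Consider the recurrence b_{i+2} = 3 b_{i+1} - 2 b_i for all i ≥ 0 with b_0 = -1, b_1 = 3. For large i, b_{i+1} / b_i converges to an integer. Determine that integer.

2

The characteristic equation is r^2 - 3r + 2 = 0, which factors as (r - 2)(r - 1) = 0.
So the roots are 2 and 1. Since |2| > |1| and the coefficient of 2^i is non-zero, the ratio tends to 2.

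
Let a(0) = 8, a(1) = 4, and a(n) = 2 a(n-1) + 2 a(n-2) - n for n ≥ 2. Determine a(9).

20489

a(2) = 2(4) + 2(8) - 2 = 22
a(3) = 2(22) + 2(4) - 3 = 49
a(4) = 2(49) + 2(22) - 4 = 138
a(5) = 2(138) + 2(49) - 5 = 369
a(6) = 2(369) + 2(138) - 6 = 1008
a(7) = 2(1008) + 2(369) - 7 = 2747
a(8) = 2(2747) + 2(1008) - 8 = 7502
a(9) = 2(7502) + 2(2747) - 9 = 20489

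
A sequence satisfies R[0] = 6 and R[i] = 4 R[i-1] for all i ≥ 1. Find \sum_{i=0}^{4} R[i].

R[1] = 4·6 = 24
R[2] = 4·24 = 96
R[3] = 4·96 = 384
R[4] = 4·384 = 1536
Sum = 6 + 24 + 96 + 384 + 1536 = 2046

2046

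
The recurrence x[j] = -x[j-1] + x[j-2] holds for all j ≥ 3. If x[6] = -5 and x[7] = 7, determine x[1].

Rearranging, x[j-2] = x[j] + x[j-1].
x[5] = 7 + (-5) = 2
x[4] = -5 + 2 = -3
x[3] = 2 + (-3) = -1
x[2] = -3 + (-1) = -4
x[1] = -1 + (-4) = -5

-5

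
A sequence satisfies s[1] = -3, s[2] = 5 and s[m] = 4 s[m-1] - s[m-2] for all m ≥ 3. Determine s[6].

1213

s[3] = 4*5 - (-3) = 23
s[4] = 4*23 - 5 = 87
s[5] = 4*87 - 23 = 325
s[6] = 4*325 - 87 = 1213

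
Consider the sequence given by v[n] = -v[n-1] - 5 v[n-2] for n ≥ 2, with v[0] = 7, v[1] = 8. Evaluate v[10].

v[2] = -8 - 5(7) = -43
v[3] = -(-43) - 5(8) = 3
v[4] = -3 - 5(-43) = 212
v[5] = -212 - 5(3) = -227
v[6] = -(-227) - 5(212) = -833
v[7] = -(-833) - 5(-227) = 1968
v[8] = -1968 - 5(-833) = 2197
v[9] = -2197 - 5(1968) = -12037
v[10] = -(-12037) - 5(2197) = 1052

1052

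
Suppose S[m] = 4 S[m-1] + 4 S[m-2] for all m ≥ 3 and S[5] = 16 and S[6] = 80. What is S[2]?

Rearranging, S[m-2] = (S[m] - 4 S[m-1]) / 4.
S[4] = (80 - 4*16) / 4 = 16/4 = 4
S[3] = (16 - 4*4) / 4 = 0/4 = 0
S[2] = (4 - 4*0) / 4 = 4/4 = 1

1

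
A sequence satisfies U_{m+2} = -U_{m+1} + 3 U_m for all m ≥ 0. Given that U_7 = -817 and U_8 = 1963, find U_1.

-1

Rearranging, U_{m-2} = (U_m + U_{m-1}) / 3.
U_6 = (1963 + (-817)) / 3 = 1146/3 = 382
U_5 = (-817 + 382) / 3 = -435/3 = -145
U_4 = (382 + (-145)) / 3 = 237/3 = 79
U_3 = (-145 + 79) / 3 = -66/3 = -22
U_2 = (79 + (-22)) / 3 = 57/3 = 19
U_1 = (-22 + 19) / 3 = -3/3 = -1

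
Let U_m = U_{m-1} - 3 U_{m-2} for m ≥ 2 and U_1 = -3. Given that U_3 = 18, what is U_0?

-4

Let U_0 = x.
U_2 = -3 - 3x
U_3 = 6 - 3x
So 6 - 3x = 18, giving x = -4.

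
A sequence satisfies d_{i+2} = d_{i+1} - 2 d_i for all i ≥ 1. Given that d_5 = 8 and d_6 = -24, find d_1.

-5

Rearranging, d_{i-2} = (d_i - d_{i-1}) / -2.
d_4 = (-24 - 8) / -2 = -32/-2 = 16
d_3 = (8 - 16) / -2 = -8/-2 = 4
d_2 = (16 - 4) / -2 = 12/-2 = -6
d_1 = (4 - (-6)) / -2 = 10/-2 = -5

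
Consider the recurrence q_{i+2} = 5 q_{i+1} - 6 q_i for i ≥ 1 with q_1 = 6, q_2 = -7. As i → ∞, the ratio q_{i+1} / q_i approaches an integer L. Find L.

3

The characteristic equation is r^2 - 5r + 6 = 0, which factors as (r - 3)(r - 2) = 0.
So the roots are 3 and 2. Since |3| > |2| and the coefficient of 3^i is non-zero, the ratio tends to 3.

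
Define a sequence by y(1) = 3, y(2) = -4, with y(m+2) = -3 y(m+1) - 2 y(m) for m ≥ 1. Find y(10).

-514

y(3) = -3(-4) - 2(3) = 6
y(4) = -3(6) - 2(-4) = -10
y(5) = -3(-10) - 2(6) = 18
y(6) = -3(18) - 2(-10) = -34
y(7) = -3(-34) - 2(18) = 66
y(8) = -3(66) - 2(-34) = -130
y(9) = -3(-130) - 2(66) = 258
y(10) = -3(258) - 2(-130) = -514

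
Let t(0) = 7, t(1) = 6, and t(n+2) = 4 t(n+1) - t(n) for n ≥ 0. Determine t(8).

44807

t(2) = 4(6) - 7 = 17
t(3) = 4(17) - 6 = 62
t(4) = 4(62) - 17 = 231
t(5) = 4(231) - 62 = 862
t(6) = 4(862) - 231 = 3217
t(7) = 4(3217) - 862 = 12006
t(8) = 4(12006) - 3217 = 44807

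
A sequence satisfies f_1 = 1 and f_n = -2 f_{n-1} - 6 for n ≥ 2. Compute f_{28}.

The fixed point is -6/(1 + 2) = -2, so f_n + 2 = -2(f_{n-1} + 2).
Hence f_n = 3·(-2)^{n-1} - 2.
f_{28} = 3·(-2)^{27} - 2 = 3·-134217728 - 2 = -402653186.

-402653186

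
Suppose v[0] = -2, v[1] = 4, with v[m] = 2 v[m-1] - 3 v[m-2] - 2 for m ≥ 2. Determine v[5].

-68

v[2] = 2(4) - 3(-2) - 2 = 12
v[3] = 2(12) - 3(4) - 2 = 10
v[4] = 2(10) - 3(12) - 2 = -18
v[5] = 2(-18) - 3(10) - 2 = -68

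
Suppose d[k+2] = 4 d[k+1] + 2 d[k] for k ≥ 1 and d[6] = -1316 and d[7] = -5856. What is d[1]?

-6

Rearranging, d[k-2] = (d[k] - 4 d[k-1]) / 2.
d[5] = (-5856 - 4·(-1316)) / 2 = -592/2 = -296
d[4] = (-1316 - 4·(-296)) / 2 = -132/2 = -66
d[3] = (-296 - 4·(-66)) / 2 = -32/2 = -16
d[2] = (-66 - 4·(-16)) / 2 = -2/2 = -1
d[1] = (-16 - 4·(-1)) / 2 = -12/2 = -6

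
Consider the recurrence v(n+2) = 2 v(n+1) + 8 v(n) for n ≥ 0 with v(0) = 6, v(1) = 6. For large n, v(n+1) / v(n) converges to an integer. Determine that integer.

The characteristic equation is r^2 - 2r - 8 = 0, which factors as (r - 4)(r + 2) = 0.
So the roots are 4 and -2. Since |4| > |-2| and the coefficient of 4^n is non-zero, the ratio tends to 4.

4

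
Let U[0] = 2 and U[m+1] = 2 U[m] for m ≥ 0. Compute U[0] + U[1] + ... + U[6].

254

U[1] = 2(2) = 4
U[2] = 2(4) = 8
U[3] = 2(8) = 16
U[4] = 2(16) = 32
U[5] = 2(32) = 64
U[6] = 2(64) = 128
Sum = 2 + 4 + 8 + 16 + 32 + 64 + 128 = 254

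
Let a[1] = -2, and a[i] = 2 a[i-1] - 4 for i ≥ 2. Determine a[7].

-380

a[2] = 2*(-2) - 4 = -8
a[3] = 2*(-8) - 4 = -20
a[4] = 2*(-20) - 4 = -44
a[5] = 2*(-44) - 4 = -92
a[6] = 2*(-92) - 4 = -188
a[7] = 2*(-188) - 4 = -380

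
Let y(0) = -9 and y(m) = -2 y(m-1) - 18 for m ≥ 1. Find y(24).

The fixed point is -18/(1 + 2) = -6, so y(m) + 6 = -2(y(m-1) + 6).
Hence y(m) = -3·(-2)^m - 6.
y(24) = -3·(-2)^{24} - 6 = -3·16777216 - 6 = -50331654.

-50331654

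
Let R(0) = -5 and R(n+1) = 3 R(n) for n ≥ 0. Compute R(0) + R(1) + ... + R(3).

R(1) = 3·(-5) = -15
R(2) = 3·(-15) = -45
R(3) = 3·(-45) = -135
Sum = (-5) + (-15) + (-45) + (-135) = -200

-200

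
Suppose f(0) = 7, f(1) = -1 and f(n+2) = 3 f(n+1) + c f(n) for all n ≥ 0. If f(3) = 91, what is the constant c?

f(2) = -3 + 7c
f(3) = -9 + 20c
So -9 + 20c = 91, giving c = 5.

5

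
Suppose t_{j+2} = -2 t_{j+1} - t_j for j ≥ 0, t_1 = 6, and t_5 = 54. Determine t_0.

6

Let t_0 = y.
t_2 = -12 - y
t_3 = 18 + 2y
t_4 = -24 - 3y
t_5 = 30 + 4y
So 30 + 4y = 54, giving y = 6.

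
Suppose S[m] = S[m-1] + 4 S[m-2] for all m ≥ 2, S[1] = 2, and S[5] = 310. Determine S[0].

7

Let S[0] = z.
S[2] = 2 + 4z
S[3] = 10 + 4z
S[4] = 18 + 20z
S[5] = 58 + 36z
So 58 + 36z = 310, giving z = 7.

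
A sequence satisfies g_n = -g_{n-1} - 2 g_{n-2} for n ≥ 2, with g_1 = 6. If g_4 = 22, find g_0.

Let g_0 = x.
g_2 = -6 - 2x
g_3 = -6 + 2x
g_4 = 18 + 2x
So 18 + 2x = 22, giving x = 2.

2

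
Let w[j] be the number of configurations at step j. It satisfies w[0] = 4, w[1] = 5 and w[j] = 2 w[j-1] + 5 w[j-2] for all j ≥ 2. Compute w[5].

1065

w[2] = 2*5 + 5*4 = 30
w[3] = 2*30 + 5*5 = 85
w[4] = 2*85 + 5*30 = 320
w[5] = 2*320 + 5*85 = 1065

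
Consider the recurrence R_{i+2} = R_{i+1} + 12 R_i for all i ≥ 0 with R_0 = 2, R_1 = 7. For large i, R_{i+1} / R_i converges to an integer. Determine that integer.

4

The characteristic equation is r^2 - r - 12 = 0, which factors as (r - 4)(r + 3) = 0.
So the roots are 4 and -3. Since |4| > |-3| and the coefficient of 4^i is non-zero, the ratio tends to 4.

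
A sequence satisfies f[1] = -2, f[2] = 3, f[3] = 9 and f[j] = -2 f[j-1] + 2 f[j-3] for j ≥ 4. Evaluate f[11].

f[4] = -2*9 + 2*(-2) = -22
f[5] = -2*(-22) + 2*3 = 50
f[6] = -2*50 + 2*9 = -82
f[7] = -2*(-82) + 2*(-22) = 120
f[8] = -2*120 + 2*50 = -140
f[9] = -2*(-140) + 2*(-82) = 116
f[10] = -2*116 + 2*120 = 8
f[11] = -2*8 + 2*(-140) = -296

-296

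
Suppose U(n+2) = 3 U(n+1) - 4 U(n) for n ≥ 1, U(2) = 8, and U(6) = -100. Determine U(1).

Let U(1) = x.
U(3) = 24 - 4x
U(4) = 40 - 12x
U(5) = 24 - 20x
U(6) = -88 - 12x
So -88 - 12x = -100, giving x = 1.

1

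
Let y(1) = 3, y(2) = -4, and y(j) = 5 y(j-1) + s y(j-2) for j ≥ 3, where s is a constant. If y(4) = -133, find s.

y(3) = -20 + 3s
y(4) = -100 + 11s
So -100 + 11s = -133, giving s = -3.

-3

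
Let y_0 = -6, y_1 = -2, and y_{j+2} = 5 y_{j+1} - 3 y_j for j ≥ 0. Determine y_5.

y_2 = 5·(-2) - 3·(-6) = 8
y_3 = 5·8 - 3·(-2) = 46
y_4 = 5·46 - 3·8 = 206
y_5 = 5·206 - 3·46 = 892

892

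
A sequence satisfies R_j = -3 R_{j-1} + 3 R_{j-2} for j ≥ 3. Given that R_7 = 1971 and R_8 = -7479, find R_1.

Rearranging, R_{j-2} = (R_j + 3 R_{j-1}) / 3.
R_6 = (-7479 + 3*1971) / 3 = -1566/3 = -522
R_5 = (1971 + 3*(-522)) / 3 = 405/3 = 135
R_4 = (-522 + 3*135) / 3 = -117/3 = -39
R_3 = (135 + 3*(-39)) / 3 = 18/3 = 6
R_2 = (-39 + 3*6) / 3 = -21/3 = -7
R_1 = (6 + 3*(-7)) / 3 = -15/3 = -5

-5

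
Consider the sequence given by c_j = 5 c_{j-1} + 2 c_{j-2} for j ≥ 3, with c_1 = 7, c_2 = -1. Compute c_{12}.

c_3 = 5*(-1) + 2*7 = 9
c_4 = 5*9 + 2*(-1) = 43
c_5 = 5*43 + 2*9 = 233
c_6 = 5*233 + 2*43 = 1251
c_7 = 5*1251 + 2*233 = 6721
c_8 = 5*6721 + 2*1251 = 36107
c_9 = 5*36107 + 2*6721 = 193977
c_{10} = 5*193977 + 2*36107 = 1042099
c_{11} = 5*1042099 + 2*193977 = 5598449
c_{12} = 5*5598449 + 2*1042099 = 30076443

30076443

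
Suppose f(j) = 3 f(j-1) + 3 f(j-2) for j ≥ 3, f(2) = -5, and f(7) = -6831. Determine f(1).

-7

Let f(1) = w.
f(3) = -15 + 3w
f(4) = -60 + 9w
f(5) = -225 + 36w
f(6) = -855 + 135w
f(7) = -3240 + 513w
So -3240 + 513w = -6831, giving w = -7.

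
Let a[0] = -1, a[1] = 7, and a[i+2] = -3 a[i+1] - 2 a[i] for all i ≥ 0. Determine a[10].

-6139

a[2] = -3*7 - 2*(-1) = -19
a[3] = -3*(-19) - 2*7 = 43
a[4] = -3*43 - 2*(-19) = -91
a[5] = -3*(-91) - 2*43 = 187
a[6] = -3*187 - 2*(-91) = -379
a[7] = -3*(-379) - 2*187 = 763
a[8] = -3*763 - 2*(-379) = -1531
a[9] = -3*(-1531) - 2*763 = 3067
a[10] = -3*3067 - 2*(-1531) = -6139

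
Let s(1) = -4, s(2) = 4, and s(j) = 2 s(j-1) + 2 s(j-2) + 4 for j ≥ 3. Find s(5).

52

s(3) = 2·4 + 2·(-4) + 4 = 4
s(4) = 2·4 + 2·4 + 4 = 20
s(5) = 2·20 + 2·4 + 4 = 52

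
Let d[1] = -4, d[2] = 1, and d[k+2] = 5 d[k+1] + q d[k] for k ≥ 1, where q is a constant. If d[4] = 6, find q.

d[3] = 5 - 4q
d[4] = 25 - 19q
So 25 - 19q = 6, giving q = 1.

1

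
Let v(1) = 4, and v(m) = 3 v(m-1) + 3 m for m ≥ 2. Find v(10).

v(2) = 3·4 + 6 = 18
v(3) = 3·18 + 9 = 63
v(4) = 3·63 + 12 = 201
v(5) = 3·201 + 15 = 618
v(6) = 3·618 + 18 = 1872
v(7) = 3·1872 + 21 = 5637
v(8) = 3·5637 + 24 = 16935
v(9) = 3·16935 + 27 = 50832
v(10) = 3·50832 + 30 = 152526

152526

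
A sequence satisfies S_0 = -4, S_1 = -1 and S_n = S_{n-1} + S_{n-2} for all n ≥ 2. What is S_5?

-17

S_2 = (-1) + (-4) = -5
S_3 = (-5) + (-1) = -6
S_4 = (-6) + (-5) = -11
S_5 = (-11) + (-6) = -17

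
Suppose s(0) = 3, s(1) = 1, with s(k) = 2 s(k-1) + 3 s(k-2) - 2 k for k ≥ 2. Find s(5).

93

s(2) = 2*1 + 3*3 - 4 = 7
s(3) = 2*7 + 3*1 - 6 = 11
s(4) = 2*11 + 3*7 - 8 = 35
s(5) = 2*35 + 3*11 - 10 = 93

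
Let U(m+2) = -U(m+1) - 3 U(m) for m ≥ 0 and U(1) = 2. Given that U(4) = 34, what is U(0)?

Let U(0) = y.
U(2) = -2 - 3y
U(3) = -4 + 3y
U(4) = 10 + 6y
So 10 + 6y = 34, giving y = 4.

4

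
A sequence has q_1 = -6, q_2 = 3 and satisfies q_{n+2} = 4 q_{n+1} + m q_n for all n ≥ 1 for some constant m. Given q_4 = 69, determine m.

q_3 = 12 - 6m
q_4 = 48 - 21m
So 48 - 21m = 69, giving m = -1.

-1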